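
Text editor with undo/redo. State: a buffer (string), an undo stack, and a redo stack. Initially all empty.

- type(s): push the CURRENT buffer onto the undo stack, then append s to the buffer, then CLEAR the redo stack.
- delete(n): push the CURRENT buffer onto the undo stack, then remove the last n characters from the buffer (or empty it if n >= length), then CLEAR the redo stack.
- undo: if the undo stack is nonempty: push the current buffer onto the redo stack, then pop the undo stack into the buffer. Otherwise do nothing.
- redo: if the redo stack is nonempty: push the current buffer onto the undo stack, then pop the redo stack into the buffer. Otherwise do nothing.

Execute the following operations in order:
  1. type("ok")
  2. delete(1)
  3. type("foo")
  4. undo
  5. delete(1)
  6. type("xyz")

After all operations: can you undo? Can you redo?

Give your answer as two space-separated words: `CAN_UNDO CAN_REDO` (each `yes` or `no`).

Answer: yes no

Derivation:
After op 1 (type): buf='ok' undo_depth=1 redo_depth=0
After op 2 (delete): buf='o' undo_depth=2 redo_depth=0
After op 3 (type): buf='ofoo' undo_depth=3 redo_depth=0
After op 4 (undo): buf='o' undo_depth=2 redo_depth=1
After op 5 (delete): buf='(empty)' undo_depth=3 redo_depth=0
After op 6 (type): buf='xyz' undo_depth=4 redo_depth=0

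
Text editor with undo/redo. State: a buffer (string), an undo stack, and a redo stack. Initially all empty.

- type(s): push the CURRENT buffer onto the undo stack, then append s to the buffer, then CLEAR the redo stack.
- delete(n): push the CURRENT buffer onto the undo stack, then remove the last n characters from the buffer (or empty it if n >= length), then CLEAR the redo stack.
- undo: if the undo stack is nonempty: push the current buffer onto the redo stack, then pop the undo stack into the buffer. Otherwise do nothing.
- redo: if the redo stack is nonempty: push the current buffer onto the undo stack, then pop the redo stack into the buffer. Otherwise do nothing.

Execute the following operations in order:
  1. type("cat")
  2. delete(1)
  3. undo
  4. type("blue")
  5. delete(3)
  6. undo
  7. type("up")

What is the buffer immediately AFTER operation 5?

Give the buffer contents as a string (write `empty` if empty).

After op 1 (type): buf='cat' undo_depth=1 redo_depth=0
After op 2 (delete): buf='ca' undo_depth=2 redo_depth=0
After op 3 (undo): buf='cat' undo_depth=1 redo_depth=1
After op 4 (type): buf='catblue' undo_depth=2 redo_depth=0
After op 5 (delete): buf='catb' undo_depth=3 redo_depth=0

Answer: catb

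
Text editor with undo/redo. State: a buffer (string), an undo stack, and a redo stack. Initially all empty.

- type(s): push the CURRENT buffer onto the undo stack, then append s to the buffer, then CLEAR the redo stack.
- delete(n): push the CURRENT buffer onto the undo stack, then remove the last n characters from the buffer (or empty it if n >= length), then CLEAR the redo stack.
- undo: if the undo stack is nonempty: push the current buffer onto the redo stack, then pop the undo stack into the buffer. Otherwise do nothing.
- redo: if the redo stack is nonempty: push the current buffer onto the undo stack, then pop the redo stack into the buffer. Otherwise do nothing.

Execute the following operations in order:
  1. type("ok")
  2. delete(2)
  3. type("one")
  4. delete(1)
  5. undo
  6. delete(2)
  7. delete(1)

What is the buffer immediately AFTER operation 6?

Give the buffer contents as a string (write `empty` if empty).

Answer: o

Derivation:
After op 1 (type): buf='ok' undo_depth=1 redo_depth=0
After op 2 (delete): buf='(empty)' undo_depth=2 redo_depth=0
After op 3 (type): buf='one' undo_depth=3 redo_depth=0
After op 4 (delete): buf='on' undo_depth=4 redo_depth=0
After op 5 (undo): buf='one' undo_depth=3 redo_depth=1
After op 6 (delete): buf='o' undo_depth=4 redo_depth=0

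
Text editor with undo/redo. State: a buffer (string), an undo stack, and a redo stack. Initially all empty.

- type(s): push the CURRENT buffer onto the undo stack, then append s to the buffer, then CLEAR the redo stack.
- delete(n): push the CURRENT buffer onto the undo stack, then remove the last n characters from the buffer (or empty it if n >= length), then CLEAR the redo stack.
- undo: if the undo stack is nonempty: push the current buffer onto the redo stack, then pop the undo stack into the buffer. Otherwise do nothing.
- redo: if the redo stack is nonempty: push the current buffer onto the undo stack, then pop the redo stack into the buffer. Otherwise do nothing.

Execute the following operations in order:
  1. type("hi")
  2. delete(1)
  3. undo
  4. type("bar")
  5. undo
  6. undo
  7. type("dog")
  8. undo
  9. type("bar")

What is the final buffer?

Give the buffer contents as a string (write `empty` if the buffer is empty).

Answer: bar

Derivation:
After op 1 (type): buf='hi' undo_depth=1 redo_depth=0
After op 2 (delete): buf='h' undo_depth=2 redo_depth=0
After op 3 (undo): buf='hi' undo_depth=1 redo_depth=1
After op 4 (type): buf='hibar' undo_depth=2 redo_depth=0
After op 5 (undo): buf='hi' undo_depth=1 redo_depth=1
After op 6 (undo): buf='(empty)' undo_depth=0 redo_depth=2
After op 7 (type): buf='dog' undo_depth=1 redo_depth=0
After op 8 (undo): buf='(empty)' undo_depth=0 redo_depth=1
After op 9 (type): buf='bar' undo_depth=1 redo_depth=0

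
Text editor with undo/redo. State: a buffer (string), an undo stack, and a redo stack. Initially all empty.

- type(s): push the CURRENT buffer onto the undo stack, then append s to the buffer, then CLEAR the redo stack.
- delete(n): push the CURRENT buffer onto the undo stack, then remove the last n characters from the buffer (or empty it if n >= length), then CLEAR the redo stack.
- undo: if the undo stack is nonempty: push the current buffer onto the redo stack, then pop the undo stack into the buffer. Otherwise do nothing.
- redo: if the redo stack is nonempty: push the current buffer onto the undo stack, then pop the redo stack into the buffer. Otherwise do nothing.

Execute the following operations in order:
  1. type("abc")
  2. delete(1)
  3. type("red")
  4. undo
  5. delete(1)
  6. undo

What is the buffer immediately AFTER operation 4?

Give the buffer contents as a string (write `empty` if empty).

Answer: ab

Derivation:
After op 1 (type): buf='abc' undo_depth=1 redo_depth=0
After op 2 (delete): buf='ab' undo_depth=2 redo_depth=0
After op 3 (type): buf='abred' undo_depth=3 redo_depth=0
After op 4 (undo): buf='ab' undo_depth=2 redo_depth=1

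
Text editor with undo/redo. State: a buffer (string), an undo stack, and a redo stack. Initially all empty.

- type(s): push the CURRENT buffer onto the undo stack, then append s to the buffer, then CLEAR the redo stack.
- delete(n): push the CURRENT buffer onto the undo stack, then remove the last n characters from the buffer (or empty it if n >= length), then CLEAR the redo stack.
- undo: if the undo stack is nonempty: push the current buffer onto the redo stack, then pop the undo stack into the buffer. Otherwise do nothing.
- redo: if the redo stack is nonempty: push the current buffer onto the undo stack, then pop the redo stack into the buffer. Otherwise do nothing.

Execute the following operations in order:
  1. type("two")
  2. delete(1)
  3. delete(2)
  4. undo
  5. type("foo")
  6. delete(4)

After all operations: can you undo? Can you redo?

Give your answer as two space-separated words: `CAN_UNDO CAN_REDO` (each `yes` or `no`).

Answer: yes no

Derivation:
After op 1 (type): buf='two' undo_depth=1 redo_depth=0
After op 2 (delete): buf='tw' undo_depth=2 redo_depth=0
After op 3 (delete): buf='(empty)' undo_depth=3 redo_depth=0
After op 4 (undo): buf='tw' undo_depth=2 redo_depth=1
After op 5 (type): buf='twfoo' undo_depth=3 redo_depth=0
After op 6 (delete): buf='t' undo_depth=4 redo_depth=0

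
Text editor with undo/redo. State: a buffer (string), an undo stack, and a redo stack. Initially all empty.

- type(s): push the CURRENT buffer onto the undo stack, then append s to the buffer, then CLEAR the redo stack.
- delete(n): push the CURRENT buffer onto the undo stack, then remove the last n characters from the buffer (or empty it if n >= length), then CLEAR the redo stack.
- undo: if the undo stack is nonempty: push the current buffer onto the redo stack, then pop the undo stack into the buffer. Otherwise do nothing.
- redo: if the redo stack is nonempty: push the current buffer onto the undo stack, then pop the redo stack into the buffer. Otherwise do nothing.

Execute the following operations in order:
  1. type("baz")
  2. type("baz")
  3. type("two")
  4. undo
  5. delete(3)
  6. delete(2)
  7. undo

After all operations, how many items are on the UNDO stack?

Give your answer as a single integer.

After op 1 (type): buf='baz' undo_depth=1 redo_depth=0
After op 2 (type): buf='bazbaz' undo_depth=2 redo_depth=0
After op 3 (type): buf='bazbaztwo' undo_depth=3 redo_depth=0
After op 4 (undo): buf='bazbaz' undo_depth=2 redo_depth=1
After op 5 (delete): buf='baz' undo_depth=3 redo_depth=0
After op 6 (delete): buf='b' undo_depth=4 redo_depth=0
After op 7 (undo): buf='baz' undo_depth=3 redo_depth=1

Answer: 3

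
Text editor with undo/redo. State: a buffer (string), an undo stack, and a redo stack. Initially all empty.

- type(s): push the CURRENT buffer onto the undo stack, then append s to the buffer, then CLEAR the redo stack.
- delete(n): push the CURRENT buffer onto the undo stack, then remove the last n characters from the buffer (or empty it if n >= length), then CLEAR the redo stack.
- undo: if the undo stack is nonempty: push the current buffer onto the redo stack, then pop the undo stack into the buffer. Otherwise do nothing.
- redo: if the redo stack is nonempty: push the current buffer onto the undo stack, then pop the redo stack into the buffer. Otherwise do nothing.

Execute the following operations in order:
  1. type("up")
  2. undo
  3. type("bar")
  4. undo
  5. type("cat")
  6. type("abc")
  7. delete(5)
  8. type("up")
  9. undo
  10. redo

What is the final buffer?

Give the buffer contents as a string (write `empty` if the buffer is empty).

After op 1 (type): buf='up' undo_depth=1 redo_depth=0
After op 2 (undo): buf='(empty)' undo_depth=0 redo_depth=1
After op 3 (type): buf='bar' undo_depth=1 redo_depth=0
After op 4 (undo): buf='(empty)' undo_depth=0 redo_depth=1
After op 5 (type): buf='cat' undo_depth=1 redo_depth=0
After op 6 (type): buf='catabc' undo_depth=2 redo_depth=0
After op 7 (delete): buf='c' undo_depth=3 redo_depth=0
After op 8 (type): buf='cup' undo_depth=4 redo_depth=0
After op 9 (undo): buf='c' undo_depth=3 redo_depth=1
After op 10 (redo): buf='cup' undo_depth=4 redo_depth=0

Answer: cup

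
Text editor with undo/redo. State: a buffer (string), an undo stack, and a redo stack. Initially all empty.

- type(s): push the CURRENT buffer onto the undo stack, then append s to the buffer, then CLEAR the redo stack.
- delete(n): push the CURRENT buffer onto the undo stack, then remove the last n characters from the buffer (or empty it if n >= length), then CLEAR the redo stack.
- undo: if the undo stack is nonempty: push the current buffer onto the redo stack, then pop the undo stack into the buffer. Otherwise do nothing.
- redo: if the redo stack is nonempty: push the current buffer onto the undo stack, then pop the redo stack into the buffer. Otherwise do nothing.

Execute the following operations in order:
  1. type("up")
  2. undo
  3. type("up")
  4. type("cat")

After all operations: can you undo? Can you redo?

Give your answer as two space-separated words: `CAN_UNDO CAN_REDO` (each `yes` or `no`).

Answer: yes no

Derivation:
After op 1 (type): buf='up' undo_depth=1 redo_depth=0
After op 2 (undo): buf='(empty)' undo_depth=0 redo_depth=1
After op 3 (type): buf='up' undo_depth=1 redo_depth=0
After op 4 (type): buf='upcat' undo_depth=2 redo_depth=0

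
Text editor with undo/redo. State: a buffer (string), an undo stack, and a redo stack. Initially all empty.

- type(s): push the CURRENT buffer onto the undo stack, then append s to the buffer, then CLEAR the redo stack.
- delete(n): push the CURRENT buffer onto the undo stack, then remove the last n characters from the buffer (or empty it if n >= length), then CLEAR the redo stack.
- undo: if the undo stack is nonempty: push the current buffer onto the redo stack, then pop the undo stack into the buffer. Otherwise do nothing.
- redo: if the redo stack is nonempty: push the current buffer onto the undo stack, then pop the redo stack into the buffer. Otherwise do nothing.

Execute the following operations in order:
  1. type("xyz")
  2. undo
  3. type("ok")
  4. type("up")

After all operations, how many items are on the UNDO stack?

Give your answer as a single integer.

After op 1 (type): buf='xyz' undo_depth=1 redo_depth=0
After op 2 (undo): buf='(empty)' undo_depth=0 redo_depth=1
After op 3 (type): buf='ok' undo_depth=1 redo_depth=0
After op 4 (type): buf='okup' undo_depth=2 redo_depth=0

Answer: 2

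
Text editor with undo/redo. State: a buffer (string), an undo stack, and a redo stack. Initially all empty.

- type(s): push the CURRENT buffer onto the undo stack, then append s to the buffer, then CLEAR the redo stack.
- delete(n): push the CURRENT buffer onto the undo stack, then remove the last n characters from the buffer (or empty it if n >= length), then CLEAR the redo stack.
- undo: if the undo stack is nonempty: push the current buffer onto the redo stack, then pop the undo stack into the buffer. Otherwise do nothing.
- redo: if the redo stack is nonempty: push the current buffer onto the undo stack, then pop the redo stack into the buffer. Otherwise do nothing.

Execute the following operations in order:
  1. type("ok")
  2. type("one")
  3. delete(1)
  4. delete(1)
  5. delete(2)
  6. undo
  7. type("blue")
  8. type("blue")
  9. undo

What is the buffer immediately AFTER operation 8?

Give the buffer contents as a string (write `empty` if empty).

After op 1 (type): buf='ok' undo_depth=1 redo_depth=0
After op 2 (type): buf='okone' undo_depth=2 redo_depth=0
After op 3 (delete): buf='okon' undo_depth=3 redo_depth=0
After op 4 (delete): buf='oko' undo_depth=4 redo_depth=0
After op 5 (delete): buf='o' undo_depth=5 redo_depth=0
After op 6 (undo): buf='oko' undo_depth=4 redo_depth=1
After op 7 (type): buf='okoblue' undo_depth=5 redo_depth=0
After op 8 (type): buf='okoblueblue' undo_depth=6 redo_depth=0

Answer: okoblueblue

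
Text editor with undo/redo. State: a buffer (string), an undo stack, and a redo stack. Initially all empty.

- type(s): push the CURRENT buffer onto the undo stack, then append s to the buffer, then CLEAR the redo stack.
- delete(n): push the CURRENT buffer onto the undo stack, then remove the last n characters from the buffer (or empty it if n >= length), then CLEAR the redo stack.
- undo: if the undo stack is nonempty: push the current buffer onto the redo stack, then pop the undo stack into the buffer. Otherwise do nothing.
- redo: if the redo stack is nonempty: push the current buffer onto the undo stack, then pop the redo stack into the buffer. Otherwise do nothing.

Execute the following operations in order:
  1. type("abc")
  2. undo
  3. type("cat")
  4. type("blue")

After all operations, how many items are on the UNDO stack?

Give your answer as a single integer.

After op 1 (type): buf='abc' undo_depth=1 redo_depth=0
After op 2 (undo): buf='(empty)' undo_depth=0 redo_depth=1
After op 3 (type): buf='cat' undo_depth=1 redo_depth=0
After op 4 (type): buf='catblue' undo_depth=2 redo_depth=0

Answer: 2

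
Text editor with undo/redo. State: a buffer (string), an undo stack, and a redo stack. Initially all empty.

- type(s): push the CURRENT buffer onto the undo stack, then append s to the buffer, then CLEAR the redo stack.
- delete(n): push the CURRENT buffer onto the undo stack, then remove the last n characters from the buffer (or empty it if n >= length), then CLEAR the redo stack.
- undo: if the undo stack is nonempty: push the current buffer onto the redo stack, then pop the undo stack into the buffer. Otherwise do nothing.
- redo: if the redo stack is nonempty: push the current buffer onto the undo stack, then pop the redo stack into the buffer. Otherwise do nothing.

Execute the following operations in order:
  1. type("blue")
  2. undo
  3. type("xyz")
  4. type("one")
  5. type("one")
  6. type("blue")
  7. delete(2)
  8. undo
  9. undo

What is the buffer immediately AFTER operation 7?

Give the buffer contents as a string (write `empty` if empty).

After op 1 (type): buf='blue' undo_depth=1 redo_depth=0
After op 2 (undo): buf='(empty)' undo_depth=0 redo_depth=1
After op 3 (type): buf='xyz' undo_depth=1 redo_depth=0
After op 4 (type): buf='xyzone' undo_depth=2 redo_depth=0
After op 5 (type): buf='xyzoneone' undo_depth=3 redo_depth=0
After op 6 (type): buf='xyzoneoneblue' undo_depth=4 redo_depth=0
After op 7 (delete): buf='xyzoneonebl' undo_depth=5 redo_depth=0

Answer: xyzoneonebl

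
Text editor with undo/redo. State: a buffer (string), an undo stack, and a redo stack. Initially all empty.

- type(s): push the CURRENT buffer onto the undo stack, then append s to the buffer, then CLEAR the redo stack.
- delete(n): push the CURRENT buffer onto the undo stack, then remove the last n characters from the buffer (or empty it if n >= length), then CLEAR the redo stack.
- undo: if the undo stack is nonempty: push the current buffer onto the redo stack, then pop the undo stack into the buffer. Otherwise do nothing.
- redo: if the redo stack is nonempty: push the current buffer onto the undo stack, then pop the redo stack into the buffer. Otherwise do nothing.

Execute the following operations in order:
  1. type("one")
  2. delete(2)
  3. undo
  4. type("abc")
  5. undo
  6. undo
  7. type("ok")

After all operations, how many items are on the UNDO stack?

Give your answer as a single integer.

Answer: 1

Derivation:
After op 1 (type): buf='one' undo_depth=1 redo_depth=0
After op 2 (delete): buf='o' undo_depth=2 redo_depth=0
After op 3 (undo): buf='one' undo_depth=1 redo_depth=1
After op 4 (type): buf='oneabc' undo_depth=2 redo_depth=0
After op 5 (undo): buf='one' undo_depth=1 redo_depth=1
After op 6 (undo): buf='(empty)' undo_depth=0 redo_depth=2
After op 7 (type): buf='ok' undo_depth=1 redo_depth=0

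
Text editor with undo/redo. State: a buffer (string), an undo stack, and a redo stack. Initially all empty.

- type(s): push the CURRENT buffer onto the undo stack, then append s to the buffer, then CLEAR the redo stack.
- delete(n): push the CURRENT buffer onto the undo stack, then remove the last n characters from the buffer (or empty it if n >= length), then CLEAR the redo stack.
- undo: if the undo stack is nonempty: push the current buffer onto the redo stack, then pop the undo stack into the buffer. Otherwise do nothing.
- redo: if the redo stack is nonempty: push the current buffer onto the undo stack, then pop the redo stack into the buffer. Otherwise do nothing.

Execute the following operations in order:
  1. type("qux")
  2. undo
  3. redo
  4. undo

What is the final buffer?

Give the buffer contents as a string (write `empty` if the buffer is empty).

After op 1 (type): buf='qux' undo_depth=1 redo_depth=0
After op 2 (undo): buf='(empty)' undo_depth=0 redo_depth=1
After op 3 (redo): buf='qux' undo_depth=1 redo_depth=0
After op 4 (undo): buf='(empty)' undo_depth=0 redo_depth=1

Answer: empty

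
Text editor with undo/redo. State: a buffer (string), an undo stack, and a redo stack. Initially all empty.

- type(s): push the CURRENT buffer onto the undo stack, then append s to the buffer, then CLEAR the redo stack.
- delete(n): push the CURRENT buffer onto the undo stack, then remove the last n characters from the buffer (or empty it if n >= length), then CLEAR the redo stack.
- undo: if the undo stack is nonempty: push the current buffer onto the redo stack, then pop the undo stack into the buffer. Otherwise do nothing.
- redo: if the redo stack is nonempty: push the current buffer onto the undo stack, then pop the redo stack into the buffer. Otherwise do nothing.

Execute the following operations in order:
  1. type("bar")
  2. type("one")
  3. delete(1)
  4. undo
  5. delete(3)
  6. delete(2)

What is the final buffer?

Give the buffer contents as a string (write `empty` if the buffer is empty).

Answer: b

Derivation:
After op 1 (type): buf='bar' undo_depth=1 redo_depth=0
After op 2 (type): buf='barone' undo_depth=2 redo_depth=0
After op 3 (delete): buf='baron' undo_depth=3 redo_depth=0
After op 4 (undo): buf='barone' undo_depth=2 redo_depth=1
After op 5 (delete): buf='bar' undo_depth=3 redo_depth=0
After op 6 (delete): buf='b' undo_depth=4 redo_depth=0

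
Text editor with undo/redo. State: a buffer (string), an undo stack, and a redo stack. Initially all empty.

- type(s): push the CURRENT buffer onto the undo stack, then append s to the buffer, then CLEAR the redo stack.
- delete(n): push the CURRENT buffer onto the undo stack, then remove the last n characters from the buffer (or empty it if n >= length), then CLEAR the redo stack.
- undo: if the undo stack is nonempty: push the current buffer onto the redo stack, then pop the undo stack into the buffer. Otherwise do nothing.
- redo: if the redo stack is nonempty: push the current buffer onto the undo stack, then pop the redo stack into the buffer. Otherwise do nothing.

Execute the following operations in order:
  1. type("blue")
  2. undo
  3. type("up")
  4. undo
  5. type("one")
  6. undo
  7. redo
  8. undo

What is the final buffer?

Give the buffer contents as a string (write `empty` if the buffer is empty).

After op 1 (type): buf='blue' undo_depth=1 redo_depth=0
After op 2 (undo): buf='(empty)' undo_depth=0 redo_depth=1
After op 3 (type): buf='up' undo_depth=1 redo_depth=0
After op 4 (undo): buf='(empty)' undo_depth=0 redo_depth=1
After op 5 (type): buf='one' undo_depth=1 redo_depth=0
After op 6 (undo): buf='(empty)' undo_depth=0 redo_depth=1
After op 7 (redo): buf='one' undo_depth=1 redo_depth=0
After op 8 (undo): buf='(empty)' undo_depth=0 redo_depth=1

Answer: empty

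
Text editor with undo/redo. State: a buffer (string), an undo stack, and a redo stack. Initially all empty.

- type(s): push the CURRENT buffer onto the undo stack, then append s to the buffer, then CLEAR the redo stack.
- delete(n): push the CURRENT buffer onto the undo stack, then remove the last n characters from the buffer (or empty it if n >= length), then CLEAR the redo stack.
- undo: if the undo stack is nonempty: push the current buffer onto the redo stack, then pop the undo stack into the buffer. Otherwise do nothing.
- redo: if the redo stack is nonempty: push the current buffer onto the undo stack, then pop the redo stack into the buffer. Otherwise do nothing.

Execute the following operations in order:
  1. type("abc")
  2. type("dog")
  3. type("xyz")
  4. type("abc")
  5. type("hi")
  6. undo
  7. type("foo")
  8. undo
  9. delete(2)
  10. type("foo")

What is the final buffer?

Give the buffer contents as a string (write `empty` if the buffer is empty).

Answer: abcdogxyzafoo

Derivation:
After op 1 (type): buf='abc' undo_depth=1 redo_depth=0
After op 2 (type): buf='abcdog' undo_depth=2 redo_depth=0
After op 3 (type): buf='abcdogxyz' undo_depth=3 redo_depth=0
After op 4 (type): buf='abcdogxyzabc' undo_depth=4 redo_depth=0
After op 5 (type): buf='abcdogxyzabchi' undo_depth=5 redo_depth=0
After op 6 (undo): buf='abcdogxyzabc' undo_depth=4 redo_depth=1
After op 7 (type): buf='abcdogxyzabcfoo' undo_depth=5 redo_depth=0
After op 8 (undo): buf='abcdogxyzabc' undo_depth=4 redo_depth=1
After op 9 (delete): buf='abcdogxyza' undo_depth=5 redo_depth=0
After op 10 (type): buf='abcdogxyzafoo' undo_depth=6 redo_depth=0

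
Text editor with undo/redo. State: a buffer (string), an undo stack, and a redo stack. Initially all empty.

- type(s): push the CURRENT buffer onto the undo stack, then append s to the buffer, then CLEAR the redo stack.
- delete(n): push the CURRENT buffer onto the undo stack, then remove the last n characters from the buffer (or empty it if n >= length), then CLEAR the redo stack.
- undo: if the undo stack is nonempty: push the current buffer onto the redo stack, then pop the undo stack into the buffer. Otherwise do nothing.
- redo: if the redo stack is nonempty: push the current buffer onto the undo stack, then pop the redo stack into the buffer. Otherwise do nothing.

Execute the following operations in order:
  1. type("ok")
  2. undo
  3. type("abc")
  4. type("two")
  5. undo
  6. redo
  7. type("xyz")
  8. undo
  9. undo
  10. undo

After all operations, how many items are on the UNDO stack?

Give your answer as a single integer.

After op 1 (type): buf='ok' undo_depth=1 redo_depth=0
After op 2 (undo): buf='(empty)' undo_depth=0 redo_depth=1
After op 3 (type): buf='abc' undo_depth=1 redo_depth=0
After op 4 (type): buf='abctwo' undo_depth=2 redo_depth=0
After op 5 (undo): buf='abc' undo_depth=1 redo_depth=1
After op 6 (redo): buf='abctwo' undo_depth=2 redo_depth=0
After op 7 (type): buf='abctwoxyz' undo_depth=3 redo_depth=0
After op 8 (undo): buf='abctwo' undo_depth=2 redo_depth=1
After op 9 (undo): buf='abc' undo_depth=1 redo_depth=2
After op 10 (undo): buf='(empty)' undo_depth=0 redo_depth=3

Answer: 0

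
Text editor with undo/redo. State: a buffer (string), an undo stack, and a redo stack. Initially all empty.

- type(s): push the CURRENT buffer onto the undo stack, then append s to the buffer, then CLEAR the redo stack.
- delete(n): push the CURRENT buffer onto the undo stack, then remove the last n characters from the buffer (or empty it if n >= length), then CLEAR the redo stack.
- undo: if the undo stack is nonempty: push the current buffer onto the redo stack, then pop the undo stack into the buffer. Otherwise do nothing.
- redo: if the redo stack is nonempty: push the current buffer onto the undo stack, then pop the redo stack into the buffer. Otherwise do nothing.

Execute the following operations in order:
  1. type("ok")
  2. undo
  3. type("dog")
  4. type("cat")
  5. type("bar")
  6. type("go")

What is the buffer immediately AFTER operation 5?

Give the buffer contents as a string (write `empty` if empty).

Answer: dogcatbar

Derivation:
After op 1 (type): buf='ok' undo_depth=1 redo_depth=0
After op 2 (undo): buf='(empty)' undo_depth=0 redo_depth=1
After op 3 (type): buf='dog' undo_depth=1 redo_depth=0
After op 4 (type): buf='dogcat' undo_depth=2 redo_depth=0
After op 5 (type): buf='dogcatbar' undo_depth=3 redo_depth=0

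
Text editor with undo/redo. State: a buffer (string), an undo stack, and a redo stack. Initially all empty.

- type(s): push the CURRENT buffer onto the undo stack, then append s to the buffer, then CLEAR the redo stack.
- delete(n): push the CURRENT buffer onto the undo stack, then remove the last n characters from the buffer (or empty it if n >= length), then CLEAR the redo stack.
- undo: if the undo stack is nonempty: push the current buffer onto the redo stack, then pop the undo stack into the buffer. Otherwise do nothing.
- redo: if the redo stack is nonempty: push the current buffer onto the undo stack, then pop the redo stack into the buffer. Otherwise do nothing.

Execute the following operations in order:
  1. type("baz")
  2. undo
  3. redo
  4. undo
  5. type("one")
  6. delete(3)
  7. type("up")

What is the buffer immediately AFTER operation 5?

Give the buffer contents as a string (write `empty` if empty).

Answer: one

Derivation:
After op 1 (type): buf='baz' undo_depth=1 redo_depth=0
After op 2 (undo): buf='(empty)' undo_depth=0 redo_depth=1
After op 3 (redo): buf='baz' undo_depth=1 redo_depth=0
After op 4 (undo): buf='(empty)' undo_depth=0 redo_depth=1
After op 5 (type): buf='one' undo_depth=1 redo_depth=0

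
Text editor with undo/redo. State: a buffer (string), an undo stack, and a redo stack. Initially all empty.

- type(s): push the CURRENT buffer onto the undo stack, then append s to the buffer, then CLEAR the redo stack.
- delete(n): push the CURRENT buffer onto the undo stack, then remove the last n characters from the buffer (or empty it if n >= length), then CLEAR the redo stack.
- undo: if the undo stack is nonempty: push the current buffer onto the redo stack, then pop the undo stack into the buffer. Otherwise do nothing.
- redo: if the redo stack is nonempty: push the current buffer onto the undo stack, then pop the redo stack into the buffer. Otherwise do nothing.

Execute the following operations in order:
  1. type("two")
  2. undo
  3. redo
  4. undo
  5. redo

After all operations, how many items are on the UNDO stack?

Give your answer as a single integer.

Answer: 1

Derivation:
After op 1 (type): buf='two' undo_depth=1 redo_depth=0
After op 2 (undo): buf='(empty)' undo_depth=0 redo_depth=1
After op 3 (redo): buf='two' undo_depth=1 redo_depth=0
After op 4 (undo): buf='(empty)' undo_depth=0 redo_depth=1
After op 5 (redo): buf='two' undo_depth=1 redo_depth=0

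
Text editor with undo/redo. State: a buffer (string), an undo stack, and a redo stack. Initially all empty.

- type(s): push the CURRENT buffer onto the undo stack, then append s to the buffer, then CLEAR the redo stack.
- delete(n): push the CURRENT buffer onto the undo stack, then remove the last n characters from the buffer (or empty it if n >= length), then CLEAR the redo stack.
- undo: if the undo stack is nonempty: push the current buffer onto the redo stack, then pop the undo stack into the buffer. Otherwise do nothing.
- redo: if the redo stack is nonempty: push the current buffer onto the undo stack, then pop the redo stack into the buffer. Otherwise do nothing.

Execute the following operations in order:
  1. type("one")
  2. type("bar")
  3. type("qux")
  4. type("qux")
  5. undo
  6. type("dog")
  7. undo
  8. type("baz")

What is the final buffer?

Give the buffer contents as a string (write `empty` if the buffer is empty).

After op 1 (type): buf='one' undo_depth=1 redo_depth=0
After op 2 (type): buf='onebar' undo_depth=2 redo_depth=0
After op 3 (type): buf='onebarqux' undo_depth=3 redo_depth=0
After op 4 (type): buf='onebarquxqux' undo_depth=4 redo_depth=0
After op 5 (undo): buf='onebarqux' undo_depth=3 redo_depth=1
After op 6 (type): buf='onebarquxdog' undo_depth=4 redo_depth=0
After op 7 (undo): buf='onebarqux' undo_depth=3 redo_depth=1
After op 8 (type): buf='onebarquxbaz' undo_depth=4 redo_depth=0

Answer: onebarquxbaz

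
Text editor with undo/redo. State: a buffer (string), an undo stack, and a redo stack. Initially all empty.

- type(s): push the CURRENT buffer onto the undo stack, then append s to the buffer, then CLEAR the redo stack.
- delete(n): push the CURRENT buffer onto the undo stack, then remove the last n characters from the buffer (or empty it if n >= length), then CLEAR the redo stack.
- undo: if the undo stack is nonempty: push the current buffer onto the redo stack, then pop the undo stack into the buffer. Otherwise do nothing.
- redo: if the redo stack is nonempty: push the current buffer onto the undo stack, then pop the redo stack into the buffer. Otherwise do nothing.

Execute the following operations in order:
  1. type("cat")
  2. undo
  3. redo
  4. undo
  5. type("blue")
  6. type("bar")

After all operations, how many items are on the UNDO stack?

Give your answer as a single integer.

Answer: 2

Derivation:
After op 1 (type): buf='cat' undo_depth=1 redo_depth=0
After op 2 (undo): buf='(empty)' undo_depth=0 redo_depth=1
After op 3 (redo): buf='cat' undo_depth=1 redo_depth=0
After op 4 (undo): buf='(empty)' undo_depth=0 redo_depth=1
After op 5 (type): buf='blue' undo_depth=1 redo_depth=0
After op 6 (type): buf='bluebar' undo_depth=2 redo_depth=0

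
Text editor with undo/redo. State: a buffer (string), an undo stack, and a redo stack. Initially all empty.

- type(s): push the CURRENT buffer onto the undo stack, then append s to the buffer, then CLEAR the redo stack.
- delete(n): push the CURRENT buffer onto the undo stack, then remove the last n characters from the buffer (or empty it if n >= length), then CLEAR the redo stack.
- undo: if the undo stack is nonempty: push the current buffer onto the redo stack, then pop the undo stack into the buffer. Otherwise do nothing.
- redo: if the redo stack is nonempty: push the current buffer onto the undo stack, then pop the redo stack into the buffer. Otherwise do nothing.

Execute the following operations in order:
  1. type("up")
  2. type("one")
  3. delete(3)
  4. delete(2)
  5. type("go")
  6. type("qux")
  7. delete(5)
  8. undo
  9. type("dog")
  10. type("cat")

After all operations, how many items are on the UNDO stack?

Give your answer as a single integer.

After op 1 (type): buf='up' undo_depth=1 redo_depth=0
After op 2 (type): buf='upone' undo_depth=2 redo_depth=0
After op 3 (delete): buf='up' undo_depth=3 redo_depth=0
After op 4 (delete): buf='(empty)' undo_depth=4 redo_depth=0
After op 5 (type): buf='go' undo_depth=5 redo_depth=0
After op 6 (type): buf='goqux' undo_depth=6 redo_depth=0
After op 7 (delete): buf='(empty)' undo_depth=7 redo_depth=0
After op 8 (undo): buf='goqux' undo_depth=6 redo_depth=1
After op 9 (type): buf='goquxdog' undo_depth=7 redo_depth=0
After op 10 (type): buf='goquxdogcat' undo_depth=8 redo_depth=0

Answer: 8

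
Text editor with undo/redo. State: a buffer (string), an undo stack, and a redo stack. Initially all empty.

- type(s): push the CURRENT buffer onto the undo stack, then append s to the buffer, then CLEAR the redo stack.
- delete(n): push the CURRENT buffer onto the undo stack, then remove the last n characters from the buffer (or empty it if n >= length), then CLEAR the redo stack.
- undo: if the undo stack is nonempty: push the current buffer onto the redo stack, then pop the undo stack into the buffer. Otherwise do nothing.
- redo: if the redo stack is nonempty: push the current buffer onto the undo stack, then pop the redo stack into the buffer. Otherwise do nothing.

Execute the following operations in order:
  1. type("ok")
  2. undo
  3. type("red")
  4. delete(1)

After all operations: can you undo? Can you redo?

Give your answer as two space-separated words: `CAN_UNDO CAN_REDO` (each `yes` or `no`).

Answer: yes no

Derivation:
After op 1 (type): buf='ok' undo_depth=1 redo_depth=0
After op 2 (undo): buf='(empty)' undo_depth=0 redo_depth=1
After op 3 (type): buf='red' undo_depth=1 redo_depth=0
After op 4 (delete): buf='re' undo_depth=2 redo_depth=0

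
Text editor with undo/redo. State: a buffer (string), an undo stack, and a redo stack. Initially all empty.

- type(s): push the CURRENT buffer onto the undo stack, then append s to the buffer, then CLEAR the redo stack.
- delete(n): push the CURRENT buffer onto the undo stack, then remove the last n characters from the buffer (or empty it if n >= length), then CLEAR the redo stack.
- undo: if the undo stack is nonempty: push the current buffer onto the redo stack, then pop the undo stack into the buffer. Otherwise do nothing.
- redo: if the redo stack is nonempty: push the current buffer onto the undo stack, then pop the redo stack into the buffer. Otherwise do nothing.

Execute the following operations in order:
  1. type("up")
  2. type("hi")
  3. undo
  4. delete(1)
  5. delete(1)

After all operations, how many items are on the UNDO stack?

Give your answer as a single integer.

After op 1 (type): buf='up' undo_depth=1 redo_depth=0
After op 2 (type): buf='uphi' undo_depth=2 redo_depth=0
After op 3 (undo): buf='up' undo_depth=1 redo_depth=1
After op 4 (delete): buf='u' undo_depth=2 redo_depth=0
After op 5 (delete): buf='(empty)' undo_depth=3 redo_depth=0

Answer: 3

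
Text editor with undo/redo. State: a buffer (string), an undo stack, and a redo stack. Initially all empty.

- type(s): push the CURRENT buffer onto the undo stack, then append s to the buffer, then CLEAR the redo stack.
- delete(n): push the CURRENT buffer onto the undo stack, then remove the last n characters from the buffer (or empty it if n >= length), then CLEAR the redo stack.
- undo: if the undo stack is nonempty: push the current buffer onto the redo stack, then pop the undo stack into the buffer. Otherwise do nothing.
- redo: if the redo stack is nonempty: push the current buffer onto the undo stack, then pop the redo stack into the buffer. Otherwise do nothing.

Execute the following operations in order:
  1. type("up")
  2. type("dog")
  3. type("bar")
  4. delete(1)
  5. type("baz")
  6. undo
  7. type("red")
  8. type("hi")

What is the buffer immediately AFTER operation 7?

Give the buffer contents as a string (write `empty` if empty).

After op 1 (type): buf='up' undo_depth=1 redo_depth=0
After op 2 (type): buf='updog' undo_depth=2 redo_depth=0
After op 3 (type): buf='updogbar' undo_depth=3 redo_depth=0
After op 4 (delete): buf='updogba' undo_depth=4 redo_depth=0
After op 5 (type): buf='updogbabaz' undo_depth=5 redo_depth=0
After op 6 (undo): buf='updogba' undo_depth=4 redo_depth=1
After op 7 (type): buf='updogbared' undo_depth=5 redo_depth=0

Answer: updogbared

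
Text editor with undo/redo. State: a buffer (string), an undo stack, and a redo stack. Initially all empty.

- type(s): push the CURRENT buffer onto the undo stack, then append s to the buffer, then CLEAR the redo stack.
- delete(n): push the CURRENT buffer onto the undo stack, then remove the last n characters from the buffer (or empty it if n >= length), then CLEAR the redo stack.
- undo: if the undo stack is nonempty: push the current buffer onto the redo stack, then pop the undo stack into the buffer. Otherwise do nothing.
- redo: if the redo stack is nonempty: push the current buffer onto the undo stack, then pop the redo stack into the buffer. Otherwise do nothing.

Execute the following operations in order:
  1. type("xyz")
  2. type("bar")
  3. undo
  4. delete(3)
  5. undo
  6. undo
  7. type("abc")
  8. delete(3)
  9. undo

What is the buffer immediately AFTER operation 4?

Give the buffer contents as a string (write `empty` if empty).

After op 1 (type): buf='xyz' undo_depth=1 redo_depth=0
After op 2 (type): buf='xyzbar' undo_depth=2 redo_depth=0
After op 3 (undo): buf='xyz' undo_depth=1 redo_depth=1
After op 4 (delete): buf='(empty)' undo_depth=2 redo_depth=0

Answer: empty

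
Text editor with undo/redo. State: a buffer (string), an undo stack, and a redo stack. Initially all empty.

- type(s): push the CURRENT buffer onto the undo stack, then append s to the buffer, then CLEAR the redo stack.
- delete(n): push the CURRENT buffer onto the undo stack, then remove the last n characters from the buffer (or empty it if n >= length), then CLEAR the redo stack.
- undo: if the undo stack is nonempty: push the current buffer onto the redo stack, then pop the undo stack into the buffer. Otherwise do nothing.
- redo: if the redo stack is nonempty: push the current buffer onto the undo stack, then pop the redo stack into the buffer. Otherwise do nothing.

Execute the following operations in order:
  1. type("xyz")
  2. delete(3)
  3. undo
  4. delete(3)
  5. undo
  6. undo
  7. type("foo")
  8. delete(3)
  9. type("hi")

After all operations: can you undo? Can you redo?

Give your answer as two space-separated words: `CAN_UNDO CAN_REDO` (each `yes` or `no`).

Answer: yes no

Derivation:
After op 1 (type): buf='xyz' undo_depth=1 redo_depth=0
After op 2 (delete): buf='(empty)' undo_depth=2 redo_depth=0
After op 3 (undo): buf='xyz' undo_depth=1 redo_depth=1
After op 4 (delete): buf='(empty)' undo_depth=2 redo_depth=0
After op 5 (undo): buf='xyz' undo_depth=1 redo_depth=1
After op 6 (undo): buf='(empty)' undo_depth=0 redo_depth=2
After op 7 (type): buf='foo' undo_depth=1 redo_depth=0
After op 8 (delete): buf='(empty)' undo_depth=2 redo_depth=0
After op 9 (type): buf='hi' undo_depth=3 redo_depth=0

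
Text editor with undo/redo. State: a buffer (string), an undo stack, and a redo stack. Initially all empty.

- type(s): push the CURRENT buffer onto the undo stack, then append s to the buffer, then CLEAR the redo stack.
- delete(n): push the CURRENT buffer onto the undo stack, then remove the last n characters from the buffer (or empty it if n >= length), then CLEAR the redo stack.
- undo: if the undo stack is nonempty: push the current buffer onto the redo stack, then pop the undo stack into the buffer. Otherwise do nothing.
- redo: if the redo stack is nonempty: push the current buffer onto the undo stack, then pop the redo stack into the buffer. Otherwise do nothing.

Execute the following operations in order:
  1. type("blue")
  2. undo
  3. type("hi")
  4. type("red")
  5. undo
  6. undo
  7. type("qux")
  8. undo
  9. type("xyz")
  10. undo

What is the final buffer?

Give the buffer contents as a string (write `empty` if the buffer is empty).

Answer: empty

Derivation:
After op 1 (type): buf='blue' undo_depth=1 redo_depth=0
After op 2 (undo): buf='(empty)' undo_depth=0 redo_depth=1
After op 3 (type): buf='hi' undo_depth=1 redo_depth=0
After op 4 (type): buf='hired' undo_depth=2 redo_depth=0
After op 5 (undo): buf='hi' undo_depth=1 redo_depth=1
After op 6 (undo): buf='(empty)' undo_depth=0 redo_depth=2
After op 7 (type): buf='qux' undo_depth=1 redo_depth=0
After op 8 (undo): buf='(empty)' undo_depth=0 redo_depth=1
After op 9 (type): buf='xyz' undo_depth=1 redo_depth=0
After op 10 (undo): buf='(empty)' undo_depth=0 redo_depth=1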